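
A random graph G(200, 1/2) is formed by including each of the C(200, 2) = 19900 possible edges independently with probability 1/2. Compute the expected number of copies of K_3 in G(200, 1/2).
E[# K_3] = C(200, 3) · (1/2)^C(3, 2) = 1313400 / 2^3 = 164175

For each 3-subset S of vertices (there are C(200, 3) = 1313400 such S), let X_S = 1 if S induces a K_3 (all C(3, 2) = 3 edges present). Then P(X_S = 1) = (1/2)^3 = 1/8. By linearity of expectation, E[# K_3] = C(200, 3) · (1/2)^3 = 1313400 / 8 = 164175.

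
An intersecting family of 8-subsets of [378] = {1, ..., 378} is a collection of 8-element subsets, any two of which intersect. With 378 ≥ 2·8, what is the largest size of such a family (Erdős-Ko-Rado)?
max |F| = C(377, 7) = 203061322306700

Erdős-Ko-Rado (1961): when n ≥ 2k, max |F| = C(n−1, k−1). The bound is attained by the star {A : i ∈ A} for any fixed i ∈ [n]. Here C(378−1, 8−1) = C(377, 7) = 203061322306700.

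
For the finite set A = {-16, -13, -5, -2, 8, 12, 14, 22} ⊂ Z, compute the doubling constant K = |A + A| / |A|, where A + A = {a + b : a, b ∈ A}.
K = |A + A| / |A| = 31/8

Enumerate A + A = {a + b : a, b ∈ A}. With |A| = 8, there are |A|^2 = 64 ordered sum pairs; collecting distinct values, A + A = {-32, -29, -26, -21, -18, -15, -10, -8, -7, -5, -4, -2, -1, 1, 3, 6, 7, 9, 10, 12, 16, 17, 20, 22, 24, 26, 28, 30, 34, 36, 44}, so |A + A| = 31. Thus K = 31/8. For comparison, the minimum possible |A + A| over all 8-element sets is 2·8 − 1 = 15 (so min K = 15/8), attained only by arithmetic progressions.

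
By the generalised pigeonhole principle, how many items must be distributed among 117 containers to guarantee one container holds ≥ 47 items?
n = (47 − 1)·117 + 1 = 5383

By the generalised pigeonhole principle, to guarantee some box contains ≥ r objects we need more than (r − 1) · k objects total. Threshold: n = (r − 1) · k + 1. With r = 47 and k = 117: n = 46 · 117 + 1 = 5382 + 1 = 5383. For n = 5382 = 46 · 117, we can put exactly 46 objects in every box, avoiding 47 in any single one — so 5383 is tight.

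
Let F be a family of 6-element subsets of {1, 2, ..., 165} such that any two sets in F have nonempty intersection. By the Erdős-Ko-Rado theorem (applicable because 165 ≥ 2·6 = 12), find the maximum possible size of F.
max |F| = C(164, 5) = 929632032

The Erdős-Ko-Rado theorem states: for n ≥ 2k, an intersecting family of k-subsets of an n-element set has size at most C(n − 1, k − 1), with equality for 'star' families {A ⊆ [n] : |A| = k, i ∈ A} (fix an element i). For n = 165, k = 6: C(164, 5) = 929632032.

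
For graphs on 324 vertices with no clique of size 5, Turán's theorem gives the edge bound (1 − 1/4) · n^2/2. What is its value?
Turán density bound = (3/4) · 324^2/2 = 39366

Turán's theorem: ex(n, K_{r+1}) is achieved by the complete r-partite Turán graph T(n, r) with parts as balanced as possible, and is at most (1 − 1/r) · n^2/2. For r = 4, n = 324: the density bound is (3/4) · 104976/2 = 39366. Since 4 ∣ 324, the Turán graph T(324, 4) has parts of equal size 81, and its edge count e(T(324, 4)) = 39366 attains the density bound exactly.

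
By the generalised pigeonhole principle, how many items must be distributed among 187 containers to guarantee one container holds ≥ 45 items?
n = (45 − 1)·187 + 1 = 8229

By the generalised pigeonhole principle, to guarantee some box contains ≥ r objects we need more than (r − 1) · k objects total. Threshold: n = (r − 1) · k + 1. With r = 45 and k = 187: n = 44 · 187 + 1 = 8228 + 1 = 8229. For n = 8228 = 44 · 187, we can put exactly 44 objects in every box, avoiding 45 in any single one — so 8229 is tight.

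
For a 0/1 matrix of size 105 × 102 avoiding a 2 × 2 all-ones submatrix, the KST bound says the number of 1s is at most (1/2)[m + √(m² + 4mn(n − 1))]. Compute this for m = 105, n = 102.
z(105, 102; 2, 2) ≤ (1/2)[105 + √(105² + 4·105·102·101)] = (1/2)[105 + √4337865] = 1093.8771

Kővári–Sós–Turán: let r_1, ..., r_105 be the row sums and z = Σ r_i the total number of 1s. Each pair of columns can share at most one row with both entries 1 (else a 2×2 all-ones block appears), so Σ_i C(r_i, 2) ≤ C(102, 2) = 5151. By convexity Σ_i C(r_i, 2) ≥ 105·C(z/105, 2) = z(z − 105)/(2·105), giving z² − 105z − 105·102·101 ≤ 0 and hence z ≤ (1/2)[105 + √(11025 + 4·1081710)] = (1/2)[105 + √4337865] ≈ (1/2)(105 + 2082.7542) = 1093.8771.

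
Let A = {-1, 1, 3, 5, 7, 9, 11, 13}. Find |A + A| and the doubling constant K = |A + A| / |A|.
K = |A + A| / |A| = 15/8

Enumerate A + A = {a + b : a, b ∈ A}. With |A| = 8, there are |A|^2 = 64 ordered sum pairs; collecting distinct values, A + A = {-2, 0, 2, 4, 6, 8, 10, 12, 14, 16, 18, 20, 22, 24, 26}, so |A + A| = 15. Thus K = 15/8. Here |A + A| = 2|A| − 1 = 15, the minimum possible — so K = 15/8 is minimal, which holds iff A is an arithmetic progression.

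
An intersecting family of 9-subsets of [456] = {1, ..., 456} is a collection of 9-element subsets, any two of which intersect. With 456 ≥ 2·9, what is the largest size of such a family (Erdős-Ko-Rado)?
max |F| = C(455, 8) = 42824941024265400

Erdős-Ko-Rado (1961): when n ≥ 2k, max |F| = C(n−1, k−1). The bound is attained by the star {A : i ∈ A} for any fixed i ∈ [n]. Here C(456−1, 9−1) = C(455, 8) = 42824941024265400.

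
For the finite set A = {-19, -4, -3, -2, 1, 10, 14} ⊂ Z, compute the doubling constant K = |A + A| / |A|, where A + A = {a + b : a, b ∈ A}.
K = |A + A| / |A| = 25/7

Enumerate A + A = {a + b : a, b ∈ A}. With |A| = 7, there are |A|^2 = 49 ordered sum pairs; collecting distinct values, A + A = {-38, -23, -22, -21, -18, -9, -8, -7, -6, -5, -4, -3, -2, -1, 2, 6, 7, 8, 10, 11, 12, 15, 20, 24, 28}, so |A + A| = 25. Thus K = 25/7. For comparison, the minimum possible |A + A| over all 7-element sets is 2·7 − 1 = 13 (so min K = 13/7), attained only by arithmetic progressions.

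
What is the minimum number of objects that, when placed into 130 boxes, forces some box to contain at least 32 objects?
n = (32 − 1)·130 + 1 = 4031

By the generalised pigeonhole principle, to guarantee some box contains ≥ r objects we need more than (r − 1) · k objects total. Threshold: n = (r − 1) · k + 1. With r = 32 and k = 130: n = 31 · 130 + 1 = 4030 + 1 = 4031. For n = 4030 = 31 · 130, we can put exactly 31 objects in every box, avoiding 32 in any single one — so 4031 is tight.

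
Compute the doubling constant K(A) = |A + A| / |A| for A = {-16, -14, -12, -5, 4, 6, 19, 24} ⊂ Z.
K = |A + A| / |A| = 29/8

Enumerate A + A = {a + b : a, b ∈ A}. With |A| = 8, there are |A|^2 = 64 ordered sum pairs; collecting distinct values, A + A = {-32, -30, -28, -26, -24, -21, -19, -17, -12, -10, -8, -6, -1, 1, 3, 5, 7, 8, 10, 12, 14, 19, 23, 25, 28, 30, 38, 43, 48}, so |A + A| = 29. Thus K = 29/8. For comparison, the minimum possible |A + A| over all 8-element sets is 2·8 − 1 = 15 (so min K = 15/8), attained only by arithmetic progressions.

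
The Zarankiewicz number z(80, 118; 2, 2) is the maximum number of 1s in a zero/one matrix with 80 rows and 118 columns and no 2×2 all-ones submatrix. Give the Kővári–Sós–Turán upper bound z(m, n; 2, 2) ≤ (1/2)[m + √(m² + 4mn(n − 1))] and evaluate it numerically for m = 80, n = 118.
z(80, 118; 2, 2) ≤ (1/2)[80 + √(80² + 4·80·118·117)] = (1/2)[80 + √4424320] = 1091.7034

Kővári–Sós–Turán: let r_1, ..., r_80 be the row sums and z = Σ r_i the total number of 1s. Each pair of columns can share at most one row with both entries 1 (else a 2×2 all-ones block appears), so Σ_i C(r_i, 2) ≤ C(118, 2) = 6903. By convexity Σ_i C(r_i, 2) ≥ 80·C(z/80, 2) = z(z − 80)/(2·80), giving z² − 80z − 80·118·117 ≤ 0 and hence z ≤ (1/2)[80 + √(6400 + 4·1104480)] = (1/2)[80 + √4424320] ≈ (1/2)(80 + 2103.4068) = 1091.7034.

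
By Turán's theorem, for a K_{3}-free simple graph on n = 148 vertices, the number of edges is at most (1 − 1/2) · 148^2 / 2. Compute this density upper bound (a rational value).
Turán density bound = (1/2) · 148^2/2 = 5476

Turán's theorem: ex(n, K_{r+1}) is achieved by the complete r-partite Turán graph T(n, r) with parts as balanced as possible, and is at most (1 − 1/r) · n^2/2. For r = 2, n = 148: the density bound is (1/2) · 21904/2 = 5476. Since 2 ∣ 148, the Turán graph T(148, 2) has parts of equal size 74, and its edge count e(T(148, 2)) = 5476 attains the density bound exactly.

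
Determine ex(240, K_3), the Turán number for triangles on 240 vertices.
ex(240, K_3) = ⌊240^2/4⌋ = 14400

Mantel (1907): a triangle-free graph on n vertices has at most ⌊n^2/4⌋ edges, with equality for the complete bipartite graph K_{⌊n/2⌋, ⌈n/2⌉}. For n = 240: ⌊240^2/4⌋ = ⌊57600/4⌋ = 14400. The extremal graph is K_{120, 120}, which has 120·120 = 14400 edges.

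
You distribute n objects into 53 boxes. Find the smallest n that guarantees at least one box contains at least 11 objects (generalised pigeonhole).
n = (11 − 1)·53 + 1 = 531

By the generalised pigeonhole principle, to guarantee some box contains ≥ r objects we need more than (r − 1) · k objects total. Threshold: n = (r − 1) · k + 1. With r = 11 and k = 53: n = 10 · 53 + 1 = 530 + 1 = 531. For n = 530 = 10 · 53, we can put exactly 10 objects in every box, avoiding 11 in any single one — so 531 is tight.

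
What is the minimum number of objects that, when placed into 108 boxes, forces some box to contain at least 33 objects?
n = (33 − 1)·108 + 1 = 3457

By the generalised pigeonhole principle, to guarantee some box contains ≥ r objects we need more than (r − 1) · k objects total. Threshold: n = (r − 1) · k + 1. With r = 33 and k = 108: n = 32 · 108 + 1 = 3456 + 1 = 3457. For n = 3456 = 32 · 108, we can put exactly 32 objects in every box, avoiding 33 in any single one — so 3457 is tight.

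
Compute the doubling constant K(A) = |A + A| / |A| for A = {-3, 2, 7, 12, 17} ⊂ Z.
K = |A + A| / |A| = 9/5

Enumerate A + A = {a + b : a, b ∈ A}. With |A| = 5, there are |A|^2 = 25 ordered sum pairs; collecting distinct values, A + A = {-6, -1, 4, 9, 14, 19, 24, 29, 34}, so |A + A| = 9. Thus K = 9/5. Here |A + A| = 2|A| − 1 = 9, the minimum possible — so K = 9/5 is minimal, which holds iff A is an arithmetic progression.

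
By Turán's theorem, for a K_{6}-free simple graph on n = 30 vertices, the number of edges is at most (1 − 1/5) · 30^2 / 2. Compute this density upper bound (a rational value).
Turán density bound = (4/5) · 30^2/2 = 360

Turán's theorem: ex(n, K_{r+1}) is achieved by the complete r-partite Turán graph T(n, r) with parts as balanced as possible, and is at most (1 − 1/r) · n^2/2. For r = 5, n = 30: the density bound is (4/5) · 900/2 = 360. Since 5 ∣ 30, the Turán graph T(30, 5) has parts of equal size 6, and its edge count e(T(30, 5)) = 360 attains the density bound exactly.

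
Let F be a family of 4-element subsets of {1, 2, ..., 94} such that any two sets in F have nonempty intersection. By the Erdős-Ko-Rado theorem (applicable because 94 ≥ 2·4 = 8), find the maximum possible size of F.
max |F| = C(93, 3) = 129766

The Erdős-Ko-Rado theorem states: for n ≥ 2k, an intersecting family of k-subsets of an n-element set has size at most C(n − 1, k − 1), with equality for 'star' families {A ⊆ [n] : |A| = k, i ∈ A} (fix an element i). For n = 94, k = 4: C(93, 3) = 129766.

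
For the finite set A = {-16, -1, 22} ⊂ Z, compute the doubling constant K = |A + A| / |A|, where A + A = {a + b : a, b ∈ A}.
K = |A + A| / |A| = 6/3 = 2

Enumerate A + A = {a + b : a, b ∈ A}. With |A| = 3, there are |A|^2 = 9 ordered sum pairs; collecting distinct values, A + A = {-32, -17, -2, 6, 21, 44}, so |A + A| = 6. Thus K = 6/3 = 2. For comparison, the minimum possible |A + A| over all 3-element sets is 2·3 − 1 = 5 (so min K = 5/3), attained only by arithmetic progressions.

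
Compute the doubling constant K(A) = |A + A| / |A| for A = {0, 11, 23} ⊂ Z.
K = |A + A| / |A| = 6/3 = 2

Enumerate A + A = {a + b : a, b ∈ A}. With |A| = 3, there are |A|^2 = 9 ordered sum pairs; collecting distinct values, A + A = {0, 11, 22, 23, 34, 46}, so |A + A| = 6. Thus K = 6/3 = 2. For comparison, the minimum possible |A + A| over all 3-element sets is 2·3 − 1 = 5 (so min K = 5/3), attained only by arithmetic progressions.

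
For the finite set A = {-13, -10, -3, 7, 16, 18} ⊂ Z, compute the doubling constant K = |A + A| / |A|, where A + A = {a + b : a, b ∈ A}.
K = |A + A| / |A| = 20/6 = 10/3

Enumerate A + A = {a + b : a, b ∈ A}. With |A| = 6, there are |A|^2 = 36 ordered sum pairs; collecting distinct values, A + A = {-26, -23, -20, -16, -13, -6, -3, 3, 4, 5, 6, 8, 13, 14, 15, 23, 25, 32, 34, 36}, so |A + A| = 20. Thus K = 20/6 = 10/3. For comparison, the minimum possible |A + A| over all 6-element sets is 2·6 − 1 = 11 (so min K = 11/6), attained only by arithmetic progressions.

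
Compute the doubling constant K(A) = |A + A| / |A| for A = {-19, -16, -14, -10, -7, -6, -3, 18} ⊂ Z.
K = |A + A| / |A| = 31/8

Enumerate A + A = {a + b : a, b ∈ A}. With |A| = 8, there are |A|^2 = 64 ordered sum pairs; collecting distinct values, A + A = {-38, -35, -33, -32, -30, -29, -28, -26, -25, -24, -23, -22, -21, -20, -19, -17, -16, -14, -13, -12, -10, -9, -6, -1, 2, 4, 8, 11, 12, 15, 36}, so |A + A| = 31. Thus K = 31/8. For comparison, the minimum possible |A + A| over all 8-element sets is 2·8 − 1 = 15 (so min K = 15/8), attained only by arithmetic progressions.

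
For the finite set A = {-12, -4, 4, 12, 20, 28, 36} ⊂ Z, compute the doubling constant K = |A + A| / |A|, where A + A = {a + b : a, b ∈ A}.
K = |A + A| / |A| = 13/7

Enumerate A + A = {a + b : a, b ∈ A}. With |A| = 7, there are |A|^2 = 49 ordered sum pairs; collecting distinct values, A + A = {-24, -16, -8, 0, 8, 16, 24, 32, 40, 48, 56, 64, 72}, so |A + A| = 13. Thus K = 13/7. Here |A + A| = 2|A| − 1 = 13, the minimum possible — so K = 13/7 is minimal, which holds iff A is an arithmetic progression.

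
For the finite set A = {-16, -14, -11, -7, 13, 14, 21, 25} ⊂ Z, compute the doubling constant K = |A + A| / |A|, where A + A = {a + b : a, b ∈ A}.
K = |A + A| / |A| = 34/8 = 17/4

Enumerate A + A = {a + b : a, b ∈ A}. With |A| = 8, there are |A|^2 = 64 ordered sum pairs; collecting distinct values, A + A = {-32, -30, -28, -27, -25, -23, -22, -21, -18, -14, -3, -2, -1, 0, 2, 3, 5, 6, 7, 9, 10, 11, 14, 18, 26, 27, 28, 34, 35, 38, 39, 42, 46, 50}, so |A + A| = 34. Thus K = 34/8 = 17/4. For comparison, the minimum possible |A + A| over all 8-element sets is 2·8 − 1 = 15 (so min K = 15/8), attained only by arithmetic progressions.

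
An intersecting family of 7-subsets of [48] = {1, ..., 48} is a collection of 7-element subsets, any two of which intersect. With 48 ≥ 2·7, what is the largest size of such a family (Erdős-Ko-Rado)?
max |F| = C(47, 6) = 10737573

The Erdős-Ko-Rado theorem states: for n ≥ 2k, an intersecting family of k-subsets of an n-element set has size at most C(n − 1, k − 1), with equality for 'star' families {A ⊆ [n] : |A| = k, i ∈ A} (fix an element i). For n = 48, k = 7: C(47, 6) = 10737573.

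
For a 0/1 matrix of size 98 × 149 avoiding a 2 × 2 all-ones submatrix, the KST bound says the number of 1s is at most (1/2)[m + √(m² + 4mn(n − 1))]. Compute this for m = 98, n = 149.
z(98, 149; 2, 2) ≤ (1/2)[98 + √(98² + 4·98·149·148)] = (1/2)[98 + √8653988] = 1519.8831

Kővári–Sós–Turán: let r_1, ..., r_98 be the row sums and z = Σ r_i the total number of 1s. Each pair of columns can share at most one row with both entries 1 (else a 2×2 all-ones block appears), so Σ_i C(r_i, 2) ≤ C(149, 2) = 11026. By convexity Σ_i C(r_i, 2) ≥ 98·C(z/98, 2) = z(z − 98)/(2·98), giving z² − 98z − 98·149·148 ≤ 0 and hence z ≤ (1/2)[98 + √(9604 + 4·2161096)] = (1/2)[98 + √8653988] ≈ (1/2)(98 + 2941.7661) = 1519.8831.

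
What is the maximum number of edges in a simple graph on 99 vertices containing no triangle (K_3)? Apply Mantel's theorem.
ex(99, K_3) = ⌊99^2/4⌋ = 2450

Mantel (1907): a triangle-free graph on n vertices has at most ⌊n^2/4⌋ edges, with equality for the complete bipartite graph K_{⌊n/2⌋, ⌈n/2⌉}. For n = 99: ⌊99^2/4⌋ = ⌊9801/4⌋ = 2450. The extremal graph is K_{49, 50}, which has 49·50 = 2450 edges.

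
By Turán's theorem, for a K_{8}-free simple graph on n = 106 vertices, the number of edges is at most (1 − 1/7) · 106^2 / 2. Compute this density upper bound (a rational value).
Turán density bound = (6/7) · 106^2/2 = 33708/7 ≈ 4815.4286

Turán's theorem: ex(n, K_{r+1}) is achieved by the complete r-partite Turán graph T(n, r) with parts as balanced as possible, and is at most (1 − 1/r) · n^2/2. For r = 7, n = 106: the density bound is (6/7) · 11236/2 = 33708/7 ≈ 4815.4286. The integer-valued extremum is e(T(106, 7)) = 4815, which is strictly less than the density bound 33708/7 since 7 ∤ 106 (the parts of T(106, 7) cannot all be equal).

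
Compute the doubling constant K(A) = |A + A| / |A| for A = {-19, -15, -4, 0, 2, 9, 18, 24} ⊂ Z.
K = |A + A| / |A| = 31/8

Enumerate A + A = {a + b : a, b ∈ A}. With |A| = 8, there are |A|^2 = 64 ordered sum pairs; collecting distinct values, A + A = {-38, -34, -30, -23, -19, -17, -15, -13, -10, -8, -6, -4, -2, -1, 0, 2, 3, 4, 5, 9, 11, 14, 18, 20, 24, 26, 27, 33, 36, 42, 48}, so |A + A| = 31. Thus K = 31/8. For comparison, the minimum possible |A + A| over all 8-element sets is 2·8 − 1 = 15 (so min K = 15/8), attained only by arithmetic progressions.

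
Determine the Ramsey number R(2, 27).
R(2, 27) = 27

R(2, k) = k for all k ≥ 2: in a 2-colouring of K_k, either some edge is red (a red K_2) or all edges are blue (a blue K_k). And K_{26} coloured all-blue has no blue K_27, so R(2, 27) > 26. Hence R(2, 27) = 27.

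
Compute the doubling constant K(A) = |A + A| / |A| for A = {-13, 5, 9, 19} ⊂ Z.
K = |A + A| / |A| = 10/4 = 5/2

Enumerate A + A = {a + b : a, b ∈ A}. With |A| = 4, there are |A|^2 = 16 ordered sum pairs; collecting distinct values, A + A = {-26, -8, -4, 6, 10, 14, 18, 24, 28, 38}, so |A + A| = 10. Thus K = 10/4 = 5/2. For comparison, the minimum possible |A + A| over all 4-element sets is 2·4 − 1 = 7 (so min K = 7/4), attained only by arithmetic progressions.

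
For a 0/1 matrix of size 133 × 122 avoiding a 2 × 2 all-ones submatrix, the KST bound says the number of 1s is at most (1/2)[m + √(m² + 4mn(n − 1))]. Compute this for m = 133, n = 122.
z(133, 122; 2, 2) ≤ (1/2)[133 + √(133² + 4·133·122·121)] = (1/2)[133 + √7871073] = 1469.2716

Kővári–Sós–Turán: let r_1, ..., r_133 be the row sums and z = Σ r_i the total number of 1s. Each pair of columns can share at most one row with both entries 1 (else a 2×2 all-ones block appears), so Σ_i C(r_i, 2) ≤ C(122, 2) = 7381. By convexity Σ_i C(r_i, 2) ≥ 133·C(z/133, 2) = z(z − 133)/(2·133), giving z² − 133z − 133·122·121 ≤ 0 and hence z ≤ (1/2)[133 + √(17689 + 4·1963346)] = (1/2)[133 + √7871073] ≈ (1/2)(133 + 2805.5433) = 1469.2716.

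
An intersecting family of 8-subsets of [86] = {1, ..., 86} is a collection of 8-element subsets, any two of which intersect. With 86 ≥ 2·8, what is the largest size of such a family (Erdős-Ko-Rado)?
max |F| = C(85, 7) = 4935847320

The Erdős-Ko-Rado theorem states: for n ≥ 2k, an intersecting family of k-subsets of an n-element set has size at most C(n − 1, k − 1), with equality for 'star' families {A ⊆ [n] : |A| = k, i ∈ A} (fix an element i). For n = 86, k = 8: C(85, 7) = 4935847320.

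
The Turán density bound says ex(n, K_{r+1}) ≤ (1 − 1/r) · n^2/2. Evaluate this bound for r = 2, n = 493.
Turán density bound = (1/2) · 493^2/2 = 243049/4 ≈ 60762.25

Turán's theorem: ex(n, K_{r+1}) is achieved by the complete r-partite Turán graph T(n, r) with parts as balanced as possible, and is at most (1 − 1/r) · n^2/2. For r = 2, n = 493: the density bound is (1/2) · 243049/2 = 243049/4 ≈ 60762.25. The integer-valued extremum is e(T(493, 2)) = 60762, which is strictly less than the density bound 243049/4 since 2 ∤ 493 (the parts of T(493, 2) cannot all be equal).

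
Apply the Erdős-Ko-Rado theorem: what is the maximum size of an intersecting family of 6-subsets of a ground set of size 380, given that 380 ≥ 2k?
max |F| = C(379, 5) = 63461484450

The Erdős-Ko-Rado theorem states: for n ≥ 2k, an intersecting family of k-subsets of an n-element set has size at most C(n − 1, k − 1), with equality for 'star' families {A ⊆ [n] : |A| = k, i ∈ A} (fix an element i). For n = 380, k = 6: C(379, 5) = 63461484450.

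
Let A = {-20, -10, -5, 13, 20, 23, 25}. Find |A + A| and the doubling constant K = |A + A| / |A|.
K = |A + A| / |A| = 26/7

Enumerate A + A = {a + b : a, b ∈ A}. With |A| = 7, there are |A|^2 = 49 ordered sum pairs; collecting distinct values, A + A = {-40, -30, -25, -20, -15, -10, -7, 0, 3, 5, 8, 10, 13, 15, 18, 20, 26, 33, 36, 38, 40, 43, 45, 46, 48, 50}, so |A + A| = 26. Thus K = 26/7. For comparison, the minimum possible |A + A| over all 7-element sets is 2·7 − 1 = 13 (so min K = 13/7), attained only by arithmetic progressions.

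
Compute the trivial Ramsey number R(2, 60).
R(2, 60) = 60

R(2, k) = k for all k ≥ 2: in a 2-colouring of K_k, either some edge is red (a red K_2) or all edges are blue (a blue K_k). And K_{59} coloured all-blue has no blue K_60, so R(2, 60) > 59. Hence R(2, 60) = 60.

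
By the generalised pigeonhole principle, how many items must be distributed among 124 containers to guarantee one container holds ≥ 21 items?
n = (21 − 1)·124 + 1 = 2481

By the generalised pigeonhole principle, to guarantee some box contains ≥ r objects we need more than (r − 1) · k objects total. Threshold: n = (r − 1) · k + 1. With r = 21 and k = 124: n = 20 · 124 + 1 = 2480 + 1 = 2481. For n = 2480 = 20 · 124, we can put exactly 20 objects in every box, avoiding 21 in any single one — so 2481 is tight.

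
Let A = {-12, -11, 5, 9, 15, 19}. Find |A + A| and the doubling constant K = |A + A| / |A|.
K = |A + A| / |A| = 20/6 = 10/3

Enumerate A + A = {a + b : a, b ∈ A}. With |A| = 6, there are |A|^2 = 36 ordered sum pairs; collecting distinct values, A + A = {-24, -23, -22, -7, -6, -3, -2, 3, 4, 7, 8, 10, 14, 18, 20, 24, 28, 30, 34, 38}, so |A + A| = 20. Thus K = 20/6 = 10/3. For comparison, the minimum possible |A + A| over all 6-element sets is 2·6 − 1 = 11 (so min K = 11/6), attained only by arithmetic progressions.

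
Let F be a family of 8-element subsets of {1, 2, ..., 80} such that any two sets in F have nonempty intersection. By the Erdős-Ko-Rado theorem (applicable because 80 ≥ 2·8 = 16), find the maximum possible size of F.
max |F| = C(79, 7) = 2898753715

Erdős-Ko-Rado (1961): when n ≥ 2k, max |F| = C(n−1, k−1). The bound is attained by the star {A : i ∈ A} for any fixed i ∈ [n]. Here C(80−1, 8−1) = C(79, 7) = 2898753715.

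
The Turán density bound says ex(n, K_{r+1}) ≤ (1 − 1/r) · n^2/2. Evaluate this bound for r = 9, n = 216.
Turán density bound = (8/9) · 216^2/2 = 20736

Turán's theorem: ex(n, K_{r+1}) is achieved by the complete r-partite Turán graph T(n, r) with parts as balanced as possible, and is at most (1 − 1/r) · n^2/2. For r = 9, n = 216: the density bound is (8/9) · 46656/2 = 20736. Since 9 ∣ 216, the Turán graph T(216, 9) has parts of equal size 24, and its edge count e(T(216, 9)) = 20736 attains the density bound exactly.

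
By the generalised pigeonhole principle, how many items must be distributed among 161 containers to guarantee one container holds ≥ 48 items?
n = (48 − 1)·161 + 1 = 7568

By the generalised pigeonhole principle, to guarantee some box contains ≥ r objects we need more than (r − 1) · k objects total. Threshold: n = (r − 1) · k + 1. With r = 48 and k = 161: n = 47 · 161 + 1 = 7567 + 1 = 7568. For n = 7567 = 47 · 161, we can put exactly 47 objects in every box, avoiding 48 in any single one — so 7568 is tight.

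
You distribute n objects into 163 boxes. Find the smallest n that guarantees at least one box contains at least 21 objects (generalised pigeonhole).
n = (21 − 1)·163 + 1 = 3261

By the generalised pigeonhole principle, to guarantee some box contains ≥ r objects we need more than (r − 1) · k objects total. Threshold: n = (r − 1) · k + 1. With r = 21 and k = 163: n = 20 · 163 + 1 = 3260 + 1 = 3261. For n = 3260 = 20 · 163, we can put exactly 20 objects in every box, avoiding 21 in any single one — so 3261 is tight.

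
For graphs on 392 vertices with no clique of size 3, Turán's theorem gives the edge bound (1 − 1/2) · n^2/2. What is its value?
Turán density bound = (1/2) · 392^2/2 = 38416

Turán's theorem: ex(n, K_{r+1}) is achieved by the complete r-partite Turán graph T(n, r) with parts as balanced as possible, and is at most (1 − 1/r) · n^2/2. For r = 2, n = 392: the density bound is (1/2) · 153664/2 = 38416. Since 2 ∣ 392, the Turán graph T(392, 2) has parts of equal size 196, and its edge count e(T(392, 2)) = 38416 attains the density bound exactly.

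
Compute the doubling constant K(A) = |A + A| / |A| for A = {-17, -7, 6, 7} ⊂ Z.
K = |A + A| / |A| = 10/4 = 5/2

Enumerate A + A = {a + b : a, b ∈ A}. With |A| = 4, there are |A|^2 = 16 ordered sum pairs; collecting distinct values, A + A = {-34, -24, -14, -11, -10, -1, 0, 12, 13, 14}, so |A + A| = 10. Thus K = 10/4 = 5/2. For comparison, the minimum possible |A + A| over all 4-element sets is 2·4 − 1 = 7 (so min K = 7/4), attained only by arithmetic progressions.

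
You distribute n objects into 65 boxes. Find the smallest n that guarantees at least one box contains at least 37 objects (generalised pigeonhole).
n = (37 − 1)·65 + 1 = 2341

By the generalised pigeonhole principle, to guarantee some box contains ≥ r objects we need more than (r − 1) · k objects total. Threshold: n = (r − 1) · k + 1. With r = 37 and k = 65: n = 36 · 65 + 1 = 2340 + 1 = 2341. For n = 2340 = 36 · 65, we can put exactly 36 objects in every box, avoiding 37 in any single one — so 2341 is tight.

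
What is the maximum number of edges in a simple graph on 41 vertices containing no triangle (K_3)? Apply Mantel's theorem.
ex(41, K_3) = ⌊41^2/4⌋ = 420

Mantel (1907): a triangle-free graph on n vertices has at most ⌊n^2/4⌋ edges, with equality for the complete bipartite graph K_{⌊n/2⌋, ⌈n/2⌉}. For n = 41: ⌊41^2/4⌋ = ⌊1681/4⌋ = 420. The extremal graph is K_{20, 21}, which has 20·21 = 420 edges.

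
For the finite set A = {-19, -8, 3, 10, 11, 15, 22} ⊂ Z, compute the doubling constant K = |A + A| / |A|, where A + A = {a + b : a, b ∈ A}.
K = |A + A| / |A| = 24/7

Enumerate A + A = {a + b : a, b ∈ A}. With |A| = 7, there are |A|^2 = 49 ordered sum pairs; collecting distinct values, A + A = {-38, -27, -16, -9, -8, -5, -4, 2, 3, 6, 7, 13, 14, 18, 20, 21, 22, 25, 26, 30, 32, 33, 37, 44}, so |A + A| = 24. Thus K = 24/7. For comparison, the minimum possible |A + A| over all 7-element sets is 2·7 − 1 = 13 (so min K = 13/7), attained only by arithmetic progressions.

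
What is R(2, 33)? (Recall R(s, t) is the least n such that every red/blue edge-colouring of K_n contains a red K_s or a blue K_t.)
R(2, 33) = 33

R(2, k) = k for all k ≥ 2: in a 2-colouring of K_k, either some edge is red (a red K_2) or all edges are blue (a blue K_k). And K_{32} coloured all-blue has no blue K_33, so R(2, 33) > 32. Hence R(2, 33) = 33.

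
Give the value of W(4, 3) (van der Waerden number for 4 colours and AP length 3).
W(4, 3) = 76

W(4, 3) = 76. The lower bound W(4, 3) > 75 comes from an explicit good 4-colouring of [1, 75]; the upper bound W(4, 3) ≤ 76 was verified by exhaustive search over 4-colourings of [1, 76].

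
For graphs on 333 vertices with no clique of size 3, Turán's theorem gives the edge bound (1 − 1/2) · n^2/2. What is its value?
Turán density bound = (1/2) · 333^2/2 = 110889/4 ≈ 27722.25

Turán's theorem: ex(n, K_{r+1}) is achieved by the complete r-partite Turán graph T(n, r) with parts as balanced as possible, and is at most (1 − 1/r) · n^2/2. For r = 2, n = 333: the density bound is (1/2) · 110889/2 = 110889/4 ≈ 27722.25. The integer-valued extremum is e(T(333, 2)) = 27722, which is strictly less than the density bound 110889/4 since 2 ∤ 333 (the parts of T(333, 2) cannot all be equal).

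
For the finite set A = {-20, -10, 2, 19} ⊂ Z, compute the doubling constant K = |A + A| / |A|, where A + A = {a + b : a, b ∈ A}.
K = |A + A| / |A| = 10/4 = 5/2

Enumerate A + A = {a + b : a, b ∈ A}. With |A| = 4, there are |A|^2 = 16 ordered sum pairs; collecting distinct values, A + A = {-40, -30, -20, -18, -8, -1, 4, 9, 21, 38}, so |A + A| = 10. Thus K = 10/4 = 5/2. For comparison, the minimum possible |A + A| over all 4-element sets is 2·4 − 1 = 7 (so min K = 7/4), attained only by arithmetic progressions.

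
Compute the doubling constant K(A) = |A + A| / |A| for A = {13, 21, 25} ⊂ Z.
K = |A + A| / |A| = 6/3 = 2

Enumerate A + A = {a + b : a, b ∈ A}. With |A| = 3, there are |A|^2 = 9 ordered sum pairs; collecting distinct values, A + A = {26, 34, 38, 42, 46, 50}, so |A + A| = 6. Thus K = 6/3 = 2. For comparison, the minimum possible |A + A| over all 3-element sets is 2·3 − 1 = 5 (so min K = 5/3), attained only by arithmetic progressions.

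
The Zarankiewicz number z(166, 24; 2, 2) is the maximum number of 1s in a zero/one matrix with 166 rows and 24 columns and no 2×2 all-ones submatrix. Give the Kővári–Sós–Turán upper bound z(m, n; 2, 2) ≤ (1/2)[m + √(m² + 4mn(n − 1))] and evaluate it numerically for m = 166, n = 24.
z(166, 24; 2, 2) ≤ (1/2)[166 + √(166² + 4·166·24·23)] = (1/2)[166 + √394084] = 396.8806

Kővári–Sós–Turán: let r_1, ..., r_166 be the row sums and z = Σ r_i the total number of 1s. Each pair of columns can share at most one row with both entries 1 (else a 2×2 all-ones block appears), so Σ_i C(r_i, 2) ≤ C(24, 2) = 276. By convexity Σ_i C(r_i, 2) ≥ 166·C(z/166, 2) = z(z − 166)/(2·166), giving z² − 166z − 166·24·23 ≤ 0 and hence z ≤ (1/2)[166 + √(27556 + 4·91632)] = (1/2)[166 + √394084] ≈ (1/2)(166 + 627.7611) = 396.8806.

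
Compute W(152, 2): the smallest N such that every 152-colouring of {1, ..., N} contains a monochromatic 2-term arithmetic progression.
W(152, 2) = 152 + 1 = 153

A 2-term AP is any pair of integers, so a monochromatic 2-AP exists iff some colour is used at least twice. With 152 colours, the colouring i ↦ i on {1, ..., 152} uses each colour once, avoiding any monochromatic pair, so W(152, 2) > 152. For {1, ..., 153}, pigeonhole forces two integers of the same colour, which form a monochromatic 2-AP. Hence W(152, 2) = 153.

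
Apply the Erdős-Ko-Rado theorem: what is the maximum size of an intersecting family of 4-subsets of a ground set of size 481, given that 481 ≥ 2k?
max |F| = C(480, 3) = 18316960

Erdős-Ko-Rado (1961): when n ≥ 2k, max |F| = C(n−1, k−1). The bound is attained by the star {A : i ∈ A} for any fixed i ∈ [n]. Here C(481−1, 4−1) = C(480, 3) = 18316960.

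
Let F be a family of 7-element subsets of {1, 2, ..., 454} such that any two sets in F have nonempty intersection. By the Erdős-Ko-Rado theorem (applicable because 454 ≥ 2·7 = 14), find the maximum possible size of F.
max |F| = C(453, 6) = 11609607868320

Erdős-Ko-Rado (1961): when n ≥ 2k, max |F| = C(n−1, k−1). The bound is attained by the star {A : i ∈ A} for any fixed i ∈ [n]. Here C(454−1, 7−1) = C(453, 6) = 11609607868320.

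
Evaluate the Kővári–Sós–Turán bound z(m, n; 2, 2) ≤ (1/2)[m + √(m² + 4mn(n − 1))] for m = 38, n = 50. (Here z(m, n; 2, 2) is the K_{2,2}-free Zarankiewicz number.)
z(38, 50; 2, 2) ≤ (1/2)[38 + √(38² + 4·38·50·49)] = (1/2)[38 + √373844] = 324.7139

Kővári–Sós–Turán: let r_1, ..., r_38 be the row sums and z = Σ r_i the total number of 1s. Each pair of columns can share at most one row with both entries 1 (else a 2×2 all-ones block appears), so Σ_i C(r_i, 2) ≤ C(50, 2) = 1225. By convexity Σ_i C(r_i, 2) ≥ 38·C(z/38, 2) = z(z − 38)/(2·38), giving z² − 38z − 38·50·49 ≤ 0 and hence z ≤ (1/2)[38 + √(1444 + 4·93100)] = (1/2)[38 + √373844] ≈ (1/2)(38 + 611.4278) = 324.7139.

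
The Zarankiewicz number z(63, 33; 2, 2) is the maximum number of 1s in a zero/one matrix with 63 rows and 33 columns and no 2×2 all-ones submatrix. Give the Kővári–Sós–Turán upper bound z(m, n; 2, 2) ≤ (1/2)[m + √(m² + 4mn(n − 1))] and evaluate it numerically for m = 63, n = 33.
z(63, 33; 2, 2) ≤ (1/2)[63 + √(63² + 4·63·33·32)] = (1/2)[63 + √270081] = 291.3466

Kővári–Sós–Turán: let r_1, ..., r_63 be the row sums and z = Σ r_i the total number of 1s. Each pair of columns can share at most one row with both entries 1 (else a 2×2 all-ones block appears), so Σ_i C(r_i, 2) ≤ C(33, 2) = 528. By convexity Σ_i C(r_i, 2) ≥ 63·C(z/63, 2) = z(z − 63)/(2·63), giving z² − 63z − 63·33·32 ≤ 0 and hence z ≤ (1/2)[63 + √(3969 + 4·66528)] = (1/2)[63 + √270081] ≈ (1/2)(63 + 519.6932) = 291.3466.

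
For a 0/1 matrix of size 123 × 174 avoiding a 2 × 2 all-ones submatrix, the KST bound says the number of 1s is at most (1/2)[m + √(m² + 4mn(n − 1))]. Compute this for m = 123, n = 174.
z(123, 174; 2, 2) ≤ (1/2)[123 + √(123² + 4·123·174·173)] = (1/2)[123 + √14825313] = 1986.6827

Kővári–Sós–Turán: let r_1, ..., r_123 be the row sums and z = Σ r_i the total number of 1s. Each pair of columns can share at most one row with both entries 1 (else a 2×2 all-ones block appears), so Σ_i C(r_i, 2) ≤ C(174, 2) = 15051. By convexity Σ_i C(r_i, 2) ≥ 123·C(z/123, 2) = z(z − 123)/(2·123), giving z² − 123z − 123·174·173 ≤ 0 and hence z ≤ (1/2)[123 + √(15129 + 4·3702546)] = (1/2)[123 + √14825313] ≈ (1/2)(123 + 3850.3653) = 1986.6827.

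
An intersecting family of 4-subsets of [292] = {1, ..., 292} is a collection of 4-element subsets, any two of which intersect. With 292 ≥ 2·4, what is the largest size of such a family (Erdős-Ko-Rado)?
max |F| = C(291, 3) = 4064785

The Erdős-Ko-Rado theorem states: for n ≥ 2k, an intersecting family of k-subsets of an n-element set has size at most C(n − 1, k − 1), with equality for 'star' families {A ⊆ [n] : |A| = k, i ∈ A} (fix an element i). For n = 292, k = 4: C(291, 3) = 4064785.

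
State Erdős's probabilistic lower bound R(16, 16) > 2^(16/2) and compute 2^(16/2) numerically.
2^(16/2) = 256; so R(16, 16) > 256

Colour each edge of K_n uniformly at random with red/blue. The expected number of monochromatic K_16 is C(n, 16) · 2 · 2^(−C(16,2)). If C(n, 16) · 2^(1 − C(16,2)) < 1, then with positive probability no monochromatic K_16 exists, so R(16, 16) > n. The standard estimate C(n, 16) ≤ n^16/16! shows this inequality holds whenever n ≤ 2^(16/2) (since 16! · 2^(C(16,2) − 1) > 2^(16^2/2) ≥ n^16). Hence R(16, 16) > 2^(16/2) = 256.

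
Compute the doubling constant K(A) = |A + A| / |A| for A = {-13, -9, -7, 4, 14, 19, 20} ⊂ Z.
K = |A + A| / |A| = 27/7

Enumerate A + A = {a + b : a, b ∈ A}. With |A| = 7, there are |A|^2 = 49 ordered sum pairs; collecting distinct values, A + A = {-26, -22, -20, -18, -16, -14, -9, -5, -3, 1, 5, 6, 7, 8, 10, 11, 12, 13, 18, 23, 24, 28, 33, 34, 38, 39, 40}, so |A + A| = 27. Thus K = 27/7. For comparison, the minimum possible |A + A| over all 7-element sets is 2·7 − 1 = 13 (so min K = 13/7), attained only by arithmetic progressions.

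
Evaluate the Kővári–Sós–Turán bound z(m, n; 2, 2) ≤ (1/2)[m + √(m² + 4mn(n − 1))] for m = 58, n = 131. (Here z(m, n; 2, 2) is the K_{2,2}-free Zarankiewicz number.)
z(58, 131; 2, 2) ≤ (1/2)[58 + √(58² + 4·58·131·130)] = (1/2)[58 + √3954324] = 1023.2741

Kővári–Sós–Turán: let r_1, ..., r_58 be the row sums and z = Σ r_i the total number of 1s. Each pair of columns can share at most one row with both entries 1 (else a 2×2 all-ones block appears), so Σ_i C(r_i, 2) ≤ C(131, 2) = 8515. By convexity Σ_i C(r_i, 2) ≥ 58·C(z/58, 2) = z(z − 58)/(2·58), giving z² − 58z − 58·131·130 ≤ 0 and hence z ≤ (1/2)[58 + √(3364 + 4·987740)] = (1/2)[58 + √3954324] ≈ (1/2)(58 + 1988.5482) = 1023.2741.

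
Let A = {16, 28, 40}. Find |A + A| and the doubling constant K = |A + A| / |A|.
K = |A + A| / |A| = 5/3

Enumerate A + A = {a + b : a, b ∈ A}. With |A| = 3, there are |A|^2 = 9 ordered sum pairs; collecting distinct values, A + A = {32, 44, 56, 68, 80}, so |A + A| = 5. Thus K = 5/3. Here |A + A| = 2|A| − 1 = 5, the minimum possible — so K = 5/3 is minimal, which holds iff A is an arithmetic progression.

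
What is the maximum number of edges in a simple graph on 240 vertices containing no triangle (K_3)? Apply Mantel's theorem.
ex(240, K_3) = ⌊240^2/4⌋ = 14400

Mantel (1907): a triangle-free graph on n vertices has at most ⌊n^2/4⌋ edges, with equality for the complete bipartite graph K_{⌊n/2⌋, ⌈n/2⌉}. For n = 240: ⌊240^2/4⌋ = ⌊57600/4⌋ = 14400. The extremal graph is K_{120, 120}, which has 120·120 = 14400 edges.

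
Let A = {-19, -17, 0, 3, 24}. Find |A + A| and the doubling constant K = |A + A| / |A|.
K = |A + A| / |A| = 15/5 = 3

Enumerate A + A = {a + b : a, b ∈ A}. With |A| = 5, there are |A|^2 = 25 ordered sum pairs; collecting distinct values, A + A = {-38, -36, -34, -19, -17, -16, -14, 0, 3, 5, 6, 7, 24, 27, 48}, so |A + A| = 15. Thus K = 15/5 = 3. For comparison, the minimum possible |A + A| over all 5-element sets is 2·5 − 1 = 9 (so min K = 9/5), attained only by arithmetic progressions.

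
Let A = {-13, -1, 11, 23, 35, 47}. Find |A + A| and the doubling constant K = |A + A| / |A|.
K = |A + A| / |A| = 11/6

Enumerate A + A = {a + b : a, b ∈ A}. With |A| = 6, there are |A|^2 = 36 ordered sum pairs; collecting distinct values, A + A = {-26, -14, -2, 10, 22, 34, 46, 58, 70, 82, 94}, so |A + A| = 11. Thus K = 11/6. Here |A + A| = 2|A| − 1 = 11, the minimum possible — so K = 11/6 is minimal, which holds iff A is an arithmetic progression.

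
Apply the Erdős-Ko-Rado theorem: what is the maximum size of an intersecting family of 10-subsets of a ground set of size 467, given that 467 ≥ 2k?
max |F| = C(466, 9) = 2642127092998706940

Erdős-Ko-Rado (1961): when n ≥ 2k, max |F| = C(n−1, k−1). The bound is attained by the star {A : i ∈ A} for any fixed i ∈ [n]. Here C(467−1, 10−1) = C(466, 9) = 2642127092998706940.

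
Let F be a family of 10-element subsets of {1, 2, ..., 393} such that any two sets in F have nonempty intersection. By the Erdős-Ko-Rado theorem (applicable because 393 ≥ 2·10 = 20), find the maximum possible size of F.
max |F| = C(392, 9) = 549080409688370560

The Erdős-Ko-Rado theorem states: for n ≥ 2k, an intersecting family of k-subsets of an n-element set has size at most C(n − 1, k − 1), with equality for 'star' families {A ⊆ [n] : |A| = k, i ∈ A} (fix an element i). For n = 393, k = 10: C(392, 9) = 549080409688370560.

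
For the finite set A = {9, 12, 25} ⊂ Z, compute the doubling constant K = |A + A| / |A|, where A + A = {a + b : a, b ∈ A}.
K = |A + A| / |A| = 6/3 = 2

Enumerate A + A = {a + b : a, b ∈ A}. With |A| = 3, there are |A|^2 = 9 ordered sum pairs; collecting distinct values, A + A = {18, 21, 24, 34, 37, 50}, so |A + A| = 6. Thus K = 6/3 = 2. For comparison, the minimum possible |A + A| over all 3-element sets is 2·3 − 1 = 5 (so min K = 5/3), attained only by arithmetic progressions.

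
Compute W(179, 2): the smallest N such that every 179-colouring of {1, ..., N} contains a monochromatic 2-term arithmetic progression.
W(179, 2) = 179 + 1 = 180

A 2-term AP is any pair of integers, so a monochromatic 2-AP exists iff some colour is used at least twice. With 179 colours, the colouring i ↦ i on {1, ..., 179} uses each colour once, avoiding any monochromatic pair, so W(179, 2) > 179. For {1, ..., 180}, pigeonhole forces two integers of the same colour, which form a monochromatic 2-AP. Hence W(179, 2) = 180.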